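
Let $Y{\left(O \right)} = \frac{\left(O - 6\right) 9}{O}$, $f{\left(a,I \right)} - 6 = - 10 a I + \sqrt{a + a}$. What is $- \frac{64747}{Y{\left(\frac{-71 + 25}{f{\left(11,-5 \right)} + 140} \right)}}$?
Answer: $- \frac{3143661091}{40105107} + \frac{1489181 \sqrt{22}}{13368369} \approx -77.863$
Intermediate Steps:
$f{\left(a,I \right)} = 6 + \sqrt{2} \sqrt{a} - 10 I a$ ($f{\left(a,I \right)} = 6 + \left(- 10 a I + \sqrt{a + a}\right) = 6 - \left(- \sqrt{2} \sqrt{a} + 10 I a\right) = 6 + \sqrt{2} \sqrt{a} - 10 I a$)
$Y{\left(O \right)} = \frac{-54 + 9 O}{O}$ ($Y{\left(O \right)} = \frac{\left(-6 + O\right) 9}{O} = \frac{-54 + 9 O}{O}$)
$- \frac{64747}{Y{\left(\frac{-71 + 25}{f{\left(11,-5 \right)} + 140} \right)}} = - \frac{64747}{9 - \frac{54}{\left(-71 + 25\right) \frac{1}{\left(6 + \sqrt{2} \sqrt{11} - \left(-50\right) 11\right) + 140}}} = - \frac{64747}{9 - \frac{54}{\left(-46\right) \frac{1}{\left(6 + \sqrt{22} + 550\right) + 140}}} = - \frac{64747}{9 - \frac{54}{\left(-46\right) \frac{1}{\left(556 + \sqrt{22}\right) + 140}}} = - \frac{64747}{9 - \frac{54}{\left(-46\right) \frac{1}{696 + \sqrt{22}}}} = - \frac{64747}{9 - 54 \left(- \frac{348}{23} - \frac{\sqrt{22}}{46}\right)} = - \frac{64747}{9 + \left(\frac{18792}{23} + \frac{27 \sqrt{22}}{23}\right)} = - \frac{64747}{\frac{18999}{23} + \frac{27 \sqrt{22}}{23}}$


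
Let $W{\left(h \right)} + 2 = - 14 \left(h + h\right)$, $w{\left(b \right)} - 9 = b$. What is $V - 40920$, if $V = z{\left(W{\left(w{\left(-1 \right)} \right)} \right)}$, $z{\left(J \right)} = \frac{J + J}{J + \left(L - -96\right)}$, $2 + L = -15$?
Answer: $- \frac{6014788}{147} \approx -40917.0$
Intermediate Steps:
$L = -17$ ($L = -2 - 15 = -17$)
$w{\left(b \right)} = 9 + b$
$W{\left(h \right)} = -2 - 28 h$ ($W{\left(h \right)} = -2 - 14 \left(h + h\right) = -2 - 14 \cdot 2 h = -2 - 28 h$)
$z{\left(J \right)} = \frac{2 J}{79 + J}$ ($z{\left(J \right)} = \frac{J + J}{J - -79} = \frac{2 J}{J + \left(-17 + 96\right)} = \frac{2 J}{J + 79} = \frac{2 J}{79 + J}$)
$V = \frac{452}{147}$ ($V = \frac{2 \left(-2 - 28 \left(9 - 1\right)\right)}{79 - \left(2 + 28 \left(9 - 1\right)\right)} = \frac{2 \left(-2 - 224\right)}{79 - 226} = 2 \left(-226\right) \frac{1}{79 - 226} = 2 \left(-226\right) \frac{1}{-147} = 2 \left(-226\right) \left(- \frac{1}{147}\right) = \frac{452}{147} \approx 3.0748$)
$V - 40920 = \frac{452}{147} - 40920 = - \frac{6014788}{147}$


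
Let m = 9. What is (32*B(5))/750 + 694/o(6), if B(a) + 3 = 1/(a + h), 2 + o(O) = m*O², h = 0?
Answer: 614561/301875 ≈ 2.0358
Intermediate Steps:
o(O) = -2 + 9*O²
B(a) = -3 + 1/a (B(a) = -3 + 1/(a + 0) = -3 + 1/a)
(32*B(5))/750 + 694/o(6) = (32*(-3 + 1/5))/750 + 694/(-2 + 9*6²) = (32*(-3 + ⅕))*(1/750) + 694/(-2 + 9*36) = (32*(-14/5))*(1/750) + 694/(-2 + 324) = -448/5*1/750 + 694/322 = -224/1875 + 694*(1/322) = -224/1875 + 347/161 = 614561/301875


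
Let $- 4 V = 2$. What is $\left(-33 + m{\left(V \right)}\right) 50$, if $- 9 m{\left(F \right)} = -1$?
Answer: $- \frac{14800}{9} \approx -1644.4$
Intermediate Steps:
$V = - \frac{1}{2}$ ($V = \left(- \frac{1}{4}\right) 2 = - \frac{1}{2} \approx -0.5$)
$m{\left(F \right)} = \frac{1}{9}$ ($m{\left(F \right)} = \left(- \frac{1}{9}\right) \left(-1\right) = \frac{1}{9}$)
$\left(-33 + m{\left(V \right)}\right) 50 = \left(-33 + \frac{1}{9}\right) 50 = \left(- \frac{296}{9}\right) 50 = - \frac{14800}{9}$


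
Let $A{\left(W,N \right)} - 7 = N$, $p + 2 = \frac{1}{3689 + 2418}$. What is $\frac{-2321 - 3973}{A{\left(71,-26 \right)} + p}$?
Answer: $\frac{19218729}{64123} \approx 299.72$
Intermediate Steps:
$p = - \frac{12213}{6107}$ ($p = -2 + \frac{1}{3689 + 2418} = -2 + \frac{1}{6107} = - \frac{12213}{6107} \approx -1.9998$)
$A{\left(W,N \right)} = 7 + N$
$\frac{-2321 - 3973}{A{\left(71,-26 \right)} + p} = \frac{-2321 - 3973}{\left(7 - 26\right) - \frac{12213}{6107}} = - \frac{6294}{-19 - \frac{12213}{6107}} = - \frac{6294}{- \frac{128246}{6107}} = \left(-6294\right) \left(- \frac{6107}{128246}\right) = \frac{19218729}{64123}$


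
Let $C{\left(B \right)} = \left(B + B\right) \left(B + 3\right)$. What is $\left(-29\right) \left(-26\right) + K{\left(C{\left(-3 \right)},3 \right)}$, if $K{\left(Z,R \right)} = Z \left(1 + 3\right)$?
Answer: $754$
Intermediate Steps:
$C{\left(B \right)} = 2 B \left(3 + B\right)$
$K{\left(Z,R \right)} = 4 Z$ ($K{\left(Z,R \right)} = Z 4 = 4 Z$)
$\left(-29\right) \left(-26\right) + K{\left(C{\left(-3 \right)},3 \right)} = \left(-29\right) \left(-26\right) + 4 \cdot 2 \left(-3\right) \left(3 - 3\right) = 754 + 4 \cdot 2 \left(-3\right) 0 = 754 + 4 \cdot 0 = 754 + 0 = 754$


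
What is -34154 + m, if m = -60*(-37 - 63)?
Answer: -28154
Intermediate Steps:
m = 6000 (m = -60*(-100) = 6000)
-34154 + m = -34154 + 6000 = -28154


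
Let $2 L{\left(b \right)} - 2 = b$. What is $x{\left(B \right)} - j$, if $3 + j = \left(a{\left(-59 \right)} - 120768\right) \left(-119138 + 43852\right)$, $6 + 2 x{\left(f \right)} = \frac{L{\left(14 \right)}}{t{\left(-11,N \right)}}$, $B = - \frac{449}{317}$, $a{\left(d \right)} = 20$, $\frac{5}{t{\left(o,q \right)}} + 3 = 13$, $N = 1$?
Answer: $-9090633920$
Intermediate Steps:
$t{\left(o,q \right)} = \frac{1}{2}$ ($t{\left(o,q \right)} = \frac{5}{-3 + 13} = \frac{5}{10} = 5 \cdot \frac{1}{10} = \frac{1}{2}$)
$L{\left(b \right)} = 1 + \frac{b}{2}$
$B = - \frac{449}{317}$ ($B = \left(-449\right) \frac{1}{317} = - \frac{449}{317} \approx -1.4164$)
$x{\left(f \right)} = 5$ ($x{\left(f \right)} = -3 + \frac{\left(1 + \frac{1}{2} \cdot 14\right) \frac{1}{\frac{1}{2}}}{2} = -3 + \frac{\left(1 + 7\right) 2}{2} = -3 + \frac{8 \cdot 2}{2} = -3 + \frac{1}{2} \cdot 16 = -3 + 8 = 5$)
$j = 9090633925$ ($j = -3 + \left(20 - 120768\right) \left(-119138 + 43852\right) = -3 - -9090633928 = -3 + 9090633928 = 9090633925$)
$x{\left(B \right)} - j = 5 - 9090633925 = -9090633920$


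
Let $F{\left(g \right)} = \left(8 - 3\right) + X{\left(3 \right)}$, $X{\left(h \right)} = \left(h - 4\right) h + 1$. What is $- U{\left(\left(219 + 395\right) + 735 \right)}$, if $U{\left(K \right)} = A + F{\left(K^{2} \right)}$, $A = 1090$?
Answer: $-1093$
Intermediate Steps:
$X{\left(h \right)} = 1 + h \left(-4 + h\right)$ ($X{\left(h \right)} = \left(-4 + h\right) h + 1 = h \left(-4 + h\right) + 1 = 1 + h \left(-4 + h\right)$)
$F{\left(g \right)} = 3$ ($F{\left(g \right)} = \left(8 - 3\right) + \left(1 + 3^{2} - 12\right) = 5 + \left(1 + 9 - 12\right) = 5 - 2 = 3$)
$U{\left(K \right)} = 1093$ ($U{\left(K \right)} = 1090 + 3 = 1093$)
$- U{\left(\left(219 + 395\right) + 735 \right)} = \left(-1\right) 1093 = -1093$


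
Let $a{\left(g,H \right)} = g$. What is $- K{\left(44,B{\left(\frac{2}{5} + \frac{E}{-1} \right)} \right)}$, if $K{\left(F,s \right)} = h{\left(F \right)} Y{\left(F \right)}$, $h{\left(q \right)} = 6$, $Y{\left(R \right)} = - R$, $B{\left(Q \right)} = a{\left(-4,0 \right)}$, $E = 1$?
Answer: $264$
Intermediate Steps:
$B{\left(Q \right)} = -4$
$K{\left(F,s \right)} = - 6 F$ ($K{\left(F,s \right)} = 6 \left(- F\right) = - 6 F$)
$- K{\left(44,B{\left(\frac{2}{5} + \frac{E}{-1} \right)} \right)} = - \left(-6\right) 44 = \left(-1\right) \left(-264\right) = 264$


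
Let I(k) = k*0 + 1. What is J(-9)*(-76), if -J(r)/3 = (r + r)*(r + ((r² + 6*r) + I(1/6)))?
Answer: -77976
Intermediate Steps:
I(k) = 1 (I(k) = 0 + 1 = 1)
J(r) = -6*r*(1 + r² + 7*r) (J(r) = -3*(r + r)*(r + ((r² + 6*r) + 1)) = -3*2*r*(r + (1 + r² + 6*r)) = -3*2*r*(1 + r² + 7*r) = -6*r*(1 + r² + 7*r))
J(-9)*(-76) = -6*(-9)*(1 + (-9)² + 7*(-9))*(-76) = -6*(-9)*(1 + 81 - 63)*(-76) = -6*(-9)*19*(-76) = 1026*(-76) = -77976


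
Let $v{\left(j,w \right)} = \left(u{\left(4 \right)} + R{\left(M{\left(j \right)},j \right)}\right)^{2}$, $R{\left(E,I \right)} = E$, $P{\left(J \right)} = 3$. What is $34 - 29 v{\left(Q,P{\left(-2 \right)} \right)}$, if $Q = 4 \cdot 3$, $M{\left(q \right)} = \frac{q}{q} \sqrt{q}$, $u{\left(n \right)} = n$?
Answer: $-778 - 464 \sqrt{3} \approx -1581.7$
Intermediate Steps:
$M{\left(q \right)} = \sqrt{q}$ ($M{\left(q \right)} = 1 \sqrt{q} = \sqrt{q}$)
$Q = 12$
$v{\left(j,w \right)} = \left(4 + \sqrt{j}\right)^{2}$
$34 - 29 v{\left(Q,P{\left(-2 \right)} \right)} = 34 - 29 \left(4 + \sqrt{12}\right)^{2} = 34 - 29 \left(4 + 2 \sqrt{3}\right)^{2}$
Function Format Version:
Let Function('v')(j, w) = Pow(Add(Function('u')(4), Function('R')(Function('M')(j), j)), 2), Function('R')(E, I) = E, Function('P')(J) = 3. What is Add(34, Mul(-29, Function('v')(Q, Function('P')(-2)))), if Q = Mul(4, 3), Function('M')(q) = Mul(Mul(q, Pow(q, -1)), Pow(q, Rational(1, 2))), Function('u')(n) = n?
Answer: Add(-778, Mul(-464, Pow(3, Rational(1, 2)))) ≈ -1581.7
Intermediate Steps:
Function('M')(q) = Pow(q, Rational(1, 2)) (Function('M')(q) = Mul(1, Pow(q, Rational(1, 2))) = Pow(q, Rational(1, 2)))
Q = 12
Function('v')(j, w) = Pow(Add(4, Pow(j, Rational(1, 2))), 2)
Add(34, Mul(-29, Function('v')(Q, Function('P')(-2)))) = Add(34, Mul(-29, Pow(Add(4, Pow(12, Rational(1, 2))), 2))) = Add(34, Mul(-29, Pow(Add(4, Mul(2, Pow(3, Rational(1, 2)))), 2)))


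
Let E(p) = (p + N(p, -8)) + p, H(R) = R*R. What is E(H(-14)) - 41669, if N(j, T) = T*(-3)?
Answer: -41253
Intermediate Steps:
N(j, T) = -3*T
H(R) = R**2
E(p) = 24 + 2*p (E(p) = (p - 3*(-8)) + p = (p + 24) + p = (24 + p) + p = 24 + 2*p)
E(H(-14)) - 41669 = (24 + 2*(-14)**2) - 41669 = (24 + 2*196) - 41669 = (24 + 392) - 41669 = 416 - 41669 = -41253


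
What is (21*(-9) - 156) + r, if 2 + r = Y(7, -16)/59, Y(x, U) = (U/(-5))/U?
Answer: -102366/295 ≈ -347.00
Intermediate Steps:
Y(x, U) = -1/5 (Y(x, U) = (U*(-1/5))/U = (-U/5)/U = -1/5)
r = -591/295 (r = -2 - 1/5/59 = -2 - 1/5*1/59 = -2 - 1/295 = -591/295 ≈ -2.0034)
(21*(-9) - 156) + r = (21*(-9) - 156) - 591/295 = (-189 - 156) - 591/295 = -345 - 591/295 = -102366/295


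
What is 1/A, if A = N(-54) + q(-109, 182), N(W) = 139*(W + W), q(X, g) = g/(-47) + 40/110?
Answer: -517/7763018 ≈ -6.6598e-5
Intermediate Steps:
q(X, g) = 4/11 - g/47 (q(X, g) = g*(-1/47) + 40*(1/110) = -g/47 + 4/11 = 4/11 - g/47)
N(W) = 278*W (N(W) = 139*(2*W) = 278*W)
A = -7763018/517 (A = 278*(-54) + (4/11 - 1/47*182) = -15012 + (4/11 - 182/47) = -15012 - 1814/517 = -7763018/517 ≈ -15016.)
1/A = 1/(-7763018/517) = -517/7763018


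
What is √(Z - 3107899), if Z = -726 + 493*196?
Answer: I*√3011997 ≈ 1735.5*I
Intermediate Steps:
Z = 95902 (Z = -726 + 96628 = 95902)
√(Z - 3107899) = √(95902 - 3107899) = √(-3011997) = I*√3011997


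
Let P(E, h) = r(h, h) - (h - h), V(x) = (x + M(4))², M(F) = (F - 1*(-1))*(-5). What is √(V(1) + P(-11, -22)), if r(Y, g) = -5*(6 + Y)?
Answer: 4*√41 ≈ 25.612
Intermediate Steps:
M(F) = -5 - 5*F (M(F) = (F + 1)*(-5) = (1 + F)*(-5) = -5 - 5*F)
r(Y, g) = -30 - 5*Y
V(x) = (-25 + x)² (V(x) = (x + (-5 - 5*4))² = (x + (-5 - 20))² = (x - 25)² = (-25 + x)²)
P(E, h) = -30 - 5*h (P(E, h) = (-30 - 5*h) - (h - h) = (-30 - 5*h) - 1*0 = (-30 - 5*h) + 0 = -30 - 5*h)
√(V(1) + P(-11, -22)) = √((-25 + 1)² + (-30 - 5*(-22))) = √((-24)² + (-30 + 110)) = √(576 + 80) = √656 = 4*√41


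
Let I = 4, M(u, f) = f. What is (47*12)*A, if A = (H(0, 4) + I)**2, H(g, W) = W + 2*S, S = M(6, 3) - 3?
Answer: 36096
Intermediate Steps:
S = 0 (S = 3 - 3 = 0)
H(g, W) = W (H(g, W) = W + 2*0 = W + 0 = W)
A = 64 (A = (4 + 4)**2 = 8**2 = 64)
(47*12)*A = (47*12)*64 = 564*64 = 36096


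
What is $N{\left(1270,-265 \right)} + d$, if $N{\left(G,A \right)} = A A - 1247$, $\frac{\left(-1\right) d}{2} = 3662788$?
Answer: $-7256598$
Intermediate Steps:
$d = -7325576$ ($d = \left(-2\right) 3662788 = -7325576$)
$N{\left(G,A \right)} = -1247 + A^{2}$ ($N{\left(G,A \right)} = A^{2} - 1247 = -1247 + A^{2}$)
$N{\left(1270,-265 \right)} + d = \left(-1247 + \left(-265\right)^{2}\right) - 7325576 = \left(-1247 + 70225\right) - 7325576 = 68978 - 7325576 = -7256598$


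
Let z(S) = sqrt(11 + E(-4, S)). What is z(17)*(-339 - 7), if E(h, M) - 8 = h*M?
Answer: -2422*I ≈ -2422.0*I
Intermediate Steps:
E(h, M) = 8 + M*h (E(h, M) = 8 + h*M = 8 + M*h)
z(S) = sqrt(19 - 4*S) (z(S) = sqrt(11 + (8 + S*(-4))) = sqrt(11 + (8 - 4*S)) = sqrt(19 - 4*S))
z(17)*(-339 - 7) = sqrt(19 - 4*17)*(-339 - 7) = sqrt(19 - 68)*(-346) = sqrt(-49)*(-346) = (7*I)*(-346) = -2422*I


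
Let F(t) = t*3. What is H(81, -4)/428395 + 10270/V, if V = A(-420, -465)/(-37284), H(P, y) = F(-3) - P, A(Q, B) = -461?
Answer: 32807061427422/39498019 ≈ 8.3060e+5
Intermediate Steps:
F(t) = 3*t
H(P, y) = -9 - P (H(P, y) = 3*(-3) - P = -9 - P)
V = 461/37284 (V = -461/(-37284) = -461*(-1/37284) = 461/37284 ≈ 0.012365)
H(81, -4)/428395 + 10270/V = (-9 - 1*81)/428395 + 10270/(461/37284) = (-9 - 81)*(1/428395) + 10270*(37284/461) = -90*1/428395 + 382906680/461 = -18/85679 + 382906680/461 = 32807061427422/39498019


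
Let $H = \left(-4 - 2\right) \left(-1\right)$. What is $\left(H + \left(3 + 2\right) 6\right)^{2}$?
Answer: $1296$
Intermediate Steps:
$H = 6$ ($H = \left(-6\right) \left(-1\right) = 6$)
$\left(H + \left(3 + 2\right) 6\right)^{2} = \left(6 + \left(3 + 2\right) 6\right)^{2} = \left(6 + 5 \cdot 6\right)^{2} = \left(6 + 30\right)^{2} = 36^{2} = 1296$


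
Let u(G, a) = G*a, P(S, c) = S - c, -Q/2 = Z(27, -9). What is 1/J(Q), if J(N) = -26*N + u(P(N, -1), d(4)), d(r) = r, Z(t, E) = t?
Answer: 1/1192 ≈ 0.00083893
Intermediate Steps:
Q = -54 (Q = -2*27 = -54)
J(N) = 4 - 22*N (J(N) = -26*N + (N - 1*(-1))*4 = -26*N + (N + 1)*4 = -26*N + (1 + N)*4 = -26*N + (4 + 4*N) = 4 - 22*N)
1/J(Q) = 1/(4 - 22*(-54)) = 1/(4 + 1188) = 1/1192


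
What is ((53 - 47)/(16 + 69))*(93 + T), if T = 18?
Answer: 666/85 ≈ 7.8353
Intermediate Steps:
((53 - 47)/(16 + 69))*(93 + T) = ((53 - 47)/(16 + 69))*(93 + 18) = (6/85)*111 = 666/85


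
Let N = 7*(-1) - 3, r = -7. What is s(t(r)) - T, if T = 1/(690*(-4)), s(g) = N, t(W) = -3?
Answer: -27599/2760 ≈ -9.9996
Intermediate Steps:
N = -10 (N = -7 - 3 = -10)
s(g) = -10
T = -1/2760 (T = 1/(-2760) = -1/2760 ≈ -0.00036232)
s(t(r)) - T = -10 - 1*(-1/2760) = -10 + 1/2760 = -27599/2760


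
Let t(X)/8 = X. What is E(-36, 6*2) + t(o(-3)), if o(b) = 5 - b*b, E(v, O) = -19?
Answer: -51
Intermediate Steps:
o(b) = 5 - b²
t(X) = 8*X
E(-36, 6*2) + t(o(-3)) = -19 + 8*(5 - 1*(-3)²) = -19 + 8*(5 - 1*9) = -19 + 8*(5 - 9) = -19 + 8*(-4) = -19 - 32 = -51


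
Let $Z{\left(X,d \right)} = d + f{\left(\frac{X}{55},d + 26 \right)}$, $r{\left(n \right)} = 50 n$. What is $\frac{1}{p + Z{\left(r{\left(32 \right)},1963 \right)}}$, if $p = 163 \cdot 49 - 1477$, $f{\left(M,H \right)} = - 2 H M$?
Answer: $- \frac{11}{1179757} \approx -9.324 \cdot 10^{-6}$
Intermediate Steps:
$f{\left(M,H \right)} = - 2 H M$
$p = 6510$ ($p = 7987 - 1477 = 6510$)
$Z{\left(X,d \right)} = d - \frac{2 X \left(26 + d\right)}{55}$ ($Z{\left(X,d \right)} = d - 2 \left(d + 26\right) \frac{X}{55} = d - 2 \left(26 + d\right) X \frac{1}{55} = d - 2 \left(26 + d\right) \frac{X}{55} = d - \frac{2 X \left(26 + d\right)}{55}$)
$\frac{1}{p + Z{\left(r{\left(32 \right)},1963 \right)}} = \frac{1}{6510 + \left(1963 - \frac{2 \cdot 50 \cdot 32 \left(26 + 1963\right)}{55}\right)} = \frac{1}{6510 + \left(1963 - \frac{640}{11} \cdot 1989\right)} = \frac{1}{6510 + \left(1963 - \frac{1272960}{11}\right)} = \frac{1}{6510 - \frac{1251367}{11}} = \frac{1}{- \frac{1179757}{11}} = - \frac{11}{1179757}$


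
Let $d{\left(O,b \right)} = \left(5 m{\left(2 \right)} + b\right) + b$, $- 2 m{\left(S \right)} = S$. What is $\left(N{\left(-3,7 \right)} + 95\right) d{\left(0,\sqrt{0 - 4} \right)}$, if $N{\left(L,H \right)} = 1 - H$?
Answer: $-445 + 356 i \approx -445.0 + 356.0 i$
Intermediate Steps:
$m{\left(S \right)} = - \frac{S}{2}$
$d{\left(O,b \right)} = -5 + 2 b$ ($d{\left(O,b \right)} = \left(5 \left(\left(- \frac{1}{2}\right) 2\right) + b\right) + b = \left(5 \left(-1\right) + b\right) + b = \left(-5 + b\right) + b = -5 + 2 b$)
$\left(N{\left(-3,7 \right)} + 95\right) d{\left(0,\sqrt{0 - 4} \right)} = \left(\left(1 - 7\right) + 95\right) \left(-5 + 2 \sqrt{0 - 4}\right) = \left(\left(1 - 7\right) + 95\right) \left(-5 + 2 \sqrt{-4}\right) = \left(-6 + 95\right) \left(-5 + 2 \cdot 2 i\right) = 89 \left(-5 + 4 i\right) = -445 + 356 i$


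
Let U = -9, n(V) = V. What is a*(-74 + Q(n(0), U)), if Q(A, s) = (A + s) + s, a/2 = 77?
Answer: -14168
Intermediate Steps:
a = 154 (a = 2*77 = 154)
Q(A, s) = A + 2*s
a*(-74 + Q(n(0), U)) = 154*(-74 + (0 + 2*(-9))) = 154*(-74 + (0 - 18)) = 154*(-74 - 18) = 154*(-92) = -14168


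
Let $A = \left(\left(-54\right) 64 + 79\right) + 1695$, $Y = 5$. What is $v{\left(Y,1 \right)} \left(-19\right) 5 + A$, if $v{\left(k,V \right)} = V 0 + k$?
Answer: $-2157$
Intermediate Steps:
$A = -1682$ ($A = \left(-3456 + 79\right) + 1695 = -3377 + 1695 = -1682$)
$v{\left(k,V \right)} = k$ ($v{\left(k,V \right)} = 0 + k = k$)
$v{\left(Y,1 \right)} \left(-19\right) 5 + A = 5 \left(-19\right) 5 - 1682 = \left(-95\right) 5 - 1682 = -475 - 1682 = -2157$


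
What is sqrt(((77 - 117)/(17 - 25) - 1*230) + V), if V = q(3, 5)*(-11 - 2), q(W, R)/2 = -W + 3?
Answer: 15*I ≈ 15.0*I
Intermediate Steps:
q(W, R) = 6 - 2*W (q(W, R) = 2*(-W + 3) = 2*(3 - W) = 6 - 2*W)
V = 0 (V = (6 - 2*3)*(-11 - 2) = (6 - 6)*(-13) = 0*(-13) = 0)
sqrt(((77 - 117)/(17 - 25) - 1*230) + V) = sqrt(((77 - 117)/(17 - 25) - 1*230) + 0) = sqrt((-40/(-8) - 230) + 0) = sqrt((-40*(-1/8) - 230) + 0) = sqrt((5 - 230) + 0) = sqrt(-225 + 0) = sqrt(-225) = 15*I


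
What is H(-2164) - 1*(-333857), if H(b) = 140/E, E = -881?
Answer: 294127877/881 ≈ 3.3386e+5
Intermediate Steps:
H(b) = -140/881 (H(b) = 140/(-881) = 140*(-1/881) = -140/881)
H(-2164) - 1*(-333857) = -140/881 - 1*(-333857) = -140/881 + 333857 = 294127877/881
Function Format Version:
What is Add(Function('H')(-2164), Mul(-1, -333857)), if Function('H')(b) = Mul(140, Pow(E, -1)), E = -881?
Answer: Rational(294127877, 881) ≈ 3.3386e+5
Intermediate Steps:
Function('H')(b) = Rational(-140, 881) (Function('H')(b) = Mul(140, Pow(-881, -1)) = Mul(140, Rational(-1, 881)) = Rational(-140, 881))
Add(Function('H')(-2164), Mul(-1, -333857)) = Add(Rational(-140, 881), Mul(-1, -333857)) = Add(Rational(-140, 881), 333857) = Rational(294127877, 881)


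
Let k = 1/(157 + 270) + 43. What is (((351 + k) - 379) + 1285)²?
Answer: 308137120201/182329 ≈ 1.6900e+6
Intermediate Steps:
k = 18362/427 (k = 1/427 + 43 = 18362/427 ≈ 43.002)
(((351 + k) - 379) + 1285)² = (((351 + 18362/427) - 379) + 1285)² = ((168239/427 - 379) + 1285)² = (6406/427 + 1285)² = (555101/427)² = 308137120201/182329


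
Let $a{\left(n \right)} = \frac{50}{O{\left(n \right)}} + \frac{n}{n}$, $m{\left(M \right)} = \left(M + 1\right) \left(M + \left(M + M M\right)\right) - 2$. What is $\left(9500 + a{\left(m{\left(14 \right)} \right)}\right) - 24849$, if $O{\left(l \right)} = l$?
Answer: $- \frac{25769267}{1679} \approx -15348.0$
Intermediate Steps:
$m{\left(M \right)} = -2 + \left(1 + M\right) \left(M^{2} + 2 M\right)$ ($m{\left(M \right)} = \left(1 + M\right) \left(M + \left(M + M^{2}\right)\right) - 2 = \left(1 + M\right) \left(M^{2} + 2 M\right) - 2 = -2 + \left(1 + M\right) \left(M^{2} + 2 M\right)$)
$a{\left(n \right)} = 1 + \frac{50}{n}$ ($a{\left(n \right)} = \frac{50}{n} + \frac{n}{n} = \frac{50}{n} + 1 = 1 + \frac{50}{n}$)
$\left(9500 + a{\left(m{\left(14 \right)} \right)}\right) - 24849 = \left(9500 + \frac{50 + \left(-2 + 14^{3} + 2 \cdot 14 + 3 \cdot 14^{2}\right)}{-2 + 14^{3} + 2 \cdot 14 + 3 \cdot 14^{2}}\right) - 24849 = \left(9500 + \frac{50 + \left(-2 + 2744 + 28 + 3 \cdot 196\right)}{-2 + 2744 + 28 + 3 \cdot 196}\right) - 24849 = \left(9500 + \frac{50 + \left(-2 + 2744 + 28 + 588\right)}{-2 + 2744 + 28 + 588}\right) - 24849 = \left(9500 + \frac{50 + 3358}{3358}\right) - 24849 = \left(9500 + \frac{1}{3358} \cdot 3408\right) - 24849 = \left(9500 + \frac{1704}{1679}\right) - 24849 = \frac{15952204}{1679} - 24849 = - \frac{25769267}{1679}$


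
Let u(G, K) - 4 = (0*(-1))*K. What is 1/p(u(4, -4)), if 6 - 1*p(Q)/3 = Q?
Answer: ⅙ ≈ 0.16667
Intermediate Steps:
u(G, K) = 4 (u(G, K) = 4 + (0*(-1))*K = 4 + 0*K = 4 + 0 = 4)
p(Q) = 18 - 3*Q
1/p(u(4, -4)) = 1/(18 - 3*4) = 1/(18 - 12) = 1/6 = ⅙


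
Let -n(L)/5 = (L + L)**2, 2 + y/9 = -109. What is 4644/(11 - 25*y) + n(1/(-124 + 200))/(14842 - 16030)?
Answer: 3983388449/21431391696 ≈ 0.18587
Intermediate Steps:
y = -999 (y = -18 + 9*(-109) = -18 - 981 = -999)
n(L) = -20*L**2 (n(L) = -5*(L + L)**2 = -5*4*L**2 = -20*L**2)
4644/(11 - 25*y) + n(1/(-124 + 200))/(14842 - 16030) = 4644/(11 - 25*(-999)) + (-20/(-124 + 200)**2)/(14842 - 16030) = 4644/(11 + 24975) - 20*(1/76)**2/(-1188) = 4644/24986 - 20*(1/76)**2*(-1/1188) = 4644*(1/24986) - 20*1/5776*(-1/1188) = 2322/12493 - 5/1444*(-1/1188) = 2322/12493 + 5/1715472 = 3983388449/21431391696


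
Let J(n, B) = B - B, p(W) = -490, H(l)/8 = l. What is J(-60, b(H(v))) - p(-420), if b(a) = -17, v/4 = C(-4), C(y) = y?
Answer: 490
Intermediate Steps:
v = -16 (v = 4*(-4) = -16)
H(l) = 8*l
J(n, B) = 0
J(-60, b(H(v))) - p(-420) = 0 - 1*(-490) = 0 + 490 = 490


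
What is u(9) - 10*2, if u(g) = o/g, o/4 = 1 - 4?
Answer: -64/3 ≈ -21.333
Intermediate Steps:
o = -12 (o = 4*(1 - 4) = 4*(-3) = -12)
u(g) = -12/g
u(9) - 10*2 = -12/9 - 10*2 = -12*⅑ - 20 = -4/3 - 20 = -64/3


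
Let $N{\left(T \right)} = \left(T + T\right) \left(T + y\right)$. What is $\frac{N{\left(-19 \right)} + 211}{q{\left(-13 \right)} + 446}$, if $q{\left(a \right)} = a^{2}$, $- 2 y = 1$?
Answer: $\frac{952}{615} \approx 1.548$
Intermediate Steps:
$y = - \frac{1}{2}$ ($y = \left(- \frac{1}{2}\right) 1 = - \frac{1}{2} \approx -0.5$)
$N{\left(T \right)} = 2 T \left(- \frac{1}{2} + T\right)$ ($N{\left(T \right)} = \left(T + T\right) \left(T - \frac{1}{2}\right) = 2 T \left(- \frac{1}{2} + T\right)$)
$\frac{N{\left(-19 \right)} + 211}{q{\left(-13 \right)} + 446} = \frac{- 19 \left(-1 + 2 \left(-19\right)\right) + 211}{\left(-13\right)^{2} + 446} = \frac{- 19 \left(-1 - 38\right) + 211}{169 + 446} = \frac{\left(-19\right) \left(-39\right) + 211}{615} = \left(741 + 211\right) \frac{1}{615} = 952 \cdot \frac{1}{615} = \frac{952}{615}$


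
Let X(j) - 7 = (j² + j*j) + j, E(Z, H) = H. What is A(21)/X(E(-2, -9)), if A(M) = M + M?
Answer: 21/80 ≈ 0.26250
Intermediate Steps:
X(j) = 7 + j + 2*j² (X(j) = 7 + ((j² + j*j) + j) = 7 + ((j² + j²) + j) = 7 + (2*j² + j) = 7 + (j + 2*j²) = 7 + j + 2*j²)
A(M) = 2*M
A(21)/X(E(-2, -9)) = (2*21)/(7 - 9 + 2*(-9)²) = 42/(7 - 9 + 2*81) = 42/(7 - 9 + 162) = 42/160 = 42*(1/160) = 21/80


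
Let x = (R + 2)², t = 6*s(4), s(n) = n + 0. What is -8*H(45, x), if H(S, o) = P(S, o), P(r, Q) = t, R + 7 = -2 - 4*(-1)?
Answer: -192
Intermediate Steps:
s(n) = n
R = -5 (R = -7 + (-2 - 4*(-1)) = -7 + (-2 + 4) = -7 + 2 = -5)
t = 24 (t = 6*4 = 24)
P(r, Q) = 24
x = 9 (x = (-5 + 2)² = (-3)² = 9)
H(S, o) = 24
-8*H(45, x) = -8*24 = -192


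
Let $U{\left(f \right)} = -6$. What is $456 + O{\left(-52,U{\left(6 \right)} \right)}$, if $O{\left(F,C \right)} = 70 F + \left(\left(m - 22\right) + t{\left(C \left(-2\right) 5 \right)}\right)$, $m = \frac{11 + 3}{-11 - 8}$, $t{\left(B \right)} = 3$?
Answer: $- \frac{60871}{19} \approx -3203.7$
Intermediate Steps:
$m = - \frac{14}{19}$ ($m = \frac{14}{-19} = 14 \left(- \frac{1}{19}\right) = - \frac{14}{19} \approx -0.73684$)
$O{\left(F,C \right)} = - \frac{375}{19} + 70 F$ ($O{\left(F,C \right)} = 70 F + \left(\left(- \frac{14}{19} - 22\right) + 3\right) = 70 F + \left(- \frac{432}{19} + 3\right) = 70 F - \frac{375}{19} = - \frac{375}{19} + 70 F$)
$456 + O{\left(-52,U{\left(6 \right)} \right)} = 456 + \left(- \frac{375}{19} + 70 \left(-52\right)\right) = 456 - \frac{69535}{19} = - \frac{60871}{19}$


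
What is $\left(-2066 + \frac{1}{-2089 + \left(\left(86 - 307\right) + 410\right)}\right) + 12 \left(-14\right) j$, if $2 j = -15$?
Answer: $- \frac{1531401}{1900} \approx -806.0$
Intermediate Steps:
$j = - \frac{15}{2}$ ($j = \frac{1}{2} \left(-15\right) = - \frac{15}{2} \approx -7.5$)
$\left(-2066 + \frac{1}{-2089 + \left(\left(86 - 307\right) + 410\right)}\right) + 12 \left(-14\right) j = \left(-2066 + \frac{1}{-2089 + \left(\left(86 - 307\right) + 410\right)}\right) + 12 \left(-14\right) \left(- \frac{15}{2}\right) = \left(-2066 + \frac{1}{-2089 + \left(-221 + 410\right)}\right) - -1260 = \left(-2066 + \frac{1}{-2089 + 189}\right) + 1260 = \left(-2066 + \frac{1}{-1900}\right) + 1260 = \left(-2066 - \frac{1}{1900}\right) + 1260 = - \frac{3925401}{1900} + 1260 = - \frac{1531401}{1900}$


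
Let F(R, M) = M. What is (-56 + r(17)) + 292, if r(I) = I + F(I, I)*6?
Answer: 355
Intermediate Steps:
r(I) = 7*I (r(I) = I + I*6 = I + 6*I = 7*I)
(-56 + r(17)) + 292 = (-56 + 7*17) + 292 = (-56 + 119) + 292 = 63 + 292 = 355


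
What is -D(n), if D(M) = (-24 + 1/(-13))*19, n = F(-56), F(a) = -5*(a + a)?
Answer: 5947/13 ≈ 457.46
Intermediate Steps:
F(a) = -10*a
n = 560 (n = -10*(-56) = 560)
D(M) = -5947/13 (D(M) = (-24 - 1/13)*19 = -313/13*19 = -5947/13)
-D(n) = -1*(-5947/13) = 5947/13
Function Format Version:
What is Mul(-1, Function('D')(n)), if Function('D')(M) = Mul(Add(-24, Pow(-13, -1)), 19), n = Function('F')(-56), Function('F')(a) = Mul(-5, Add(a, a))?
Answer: Rational(5947, 13) ≈ 457.46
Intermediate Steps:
Function('F')(a) = Mul(-10, a) (Function('F')(a) = Mul(-5, Mul(2, a)) = Mul(-10, a))
n = 560 (n = Mul(-10, -56) = 560)
Function('D')(M) = Rational(-5947, 13) (Function('D')(M) = Mul(Add(-24, Rational(-1, 13)), 19) = Mul(Rational(-313, 13), 19) = Rational(-5947, 13))
Mul(-1, Function('D')(n)) = Mul(-1, Rational(-5947, 13)) = Rational(5947, 13)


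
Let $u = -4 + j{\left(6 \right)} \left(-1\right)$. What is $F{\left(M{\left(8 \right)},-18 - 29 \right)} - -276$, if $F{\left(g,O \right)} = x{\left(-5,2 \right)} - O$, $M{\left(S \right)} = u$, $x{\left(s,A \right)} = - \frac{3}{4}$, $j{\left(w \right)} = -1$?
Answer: $\frac{1289}{4} \approx 322.25$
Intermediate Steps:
$x{\left(s,A \right)} = - \frac{3}{4}$ ($x{\left(s,A \right)} = \left(-3\right) \frac{1}{4} = - \frac{3}{4}$)
$u = -3$ ($u = -4 - -1 = -4 + 1 = -3$)
$M{\left(S \right)} = -3$
$F{\left(g,O \right)} = - \frac{3}{4} - O$
$F{\left(M{\left(8 \right)},-18 - 29 \right)} - -276 = \left(- \frac{3}{4} - \left(-18 - 29\right)\right) - -276 = \left(- \frac{3}{4} - -47\right) + 276 = \left(- \frac{3}{4} + 47\right) + 276 = \frac{185}{4} + 276 = \frac{1289}{4}$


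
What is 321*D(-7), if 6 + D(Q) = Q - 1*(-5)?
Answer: -2568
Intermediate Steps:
D(Q) = -1 + Q (D(Q) = -6 + (Q - 1*(-5)) = -6 + (Q + 5) = -6 + (5 + Q) = -1 + Q)
321*D(-7) = 321*(-1 - 7) = 321*(-8) = -2568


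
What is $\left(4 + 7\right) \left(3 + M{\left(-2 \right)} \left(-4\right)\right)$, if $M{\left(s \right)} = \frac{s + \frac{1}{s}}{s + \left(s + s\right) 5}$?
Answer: $28$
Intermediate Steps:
$M{\left(s \right)} = \frac{s + \frac{1}{s}}{11 s}$ ($M{\left(s \right)} = \frac{s + \frac{1}{s}}{s + 2 s 5} = \frac{s + \frac{1}{s}}{s + 10 s} = \frac{s + \frac{1}{s}}{11 s}$)
$\left(4 + 7\right) \left(3 + M{\left(-2 \right)} \left(-4\right)\right) = \left(4 + 7\right) \left(3 + \frac{1 + \left(-2\right)^{2}}{11 \cdot 4} \left(-4\right)\right) = 11 \left(3 + \frac{1}{11} \cdot \frac{1}{4} \left(1 + 4\right) \left(-4\right)\right) = 11 \left(3 + \frac{1}{11} \cdot \frac{1}{4} \cdot 5 \left(-4\right)\right) = 11 \left(3 + \frac{5}{44} \left(-4\right)\right) = 11 \left(3 - \frac{5}{11}\right) = 11 \cdot \frac{28}{11} = 28$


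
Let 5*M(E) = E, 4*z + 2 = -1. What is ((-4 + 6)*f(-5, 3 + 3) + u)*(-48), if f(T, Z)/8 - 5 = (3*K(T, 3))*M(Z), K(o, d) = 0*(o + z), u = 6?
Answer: -4128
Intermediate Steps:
z = -3/4 (z = -1/2 + (1/4)*(-1) = -1/2 - 1/4 = -3/4 ≈ -0.75000)
M(E) = E/5
K(o, d) = 0 (K(o, d) = 0*(o - 3/4) = 0*(-3/4 + o) = 0)
f(T, Z) = 40 (f(T, Z) = 40 + 8*((3*0)*(Z/5)) = 40 + 8*(0*(Z/5)) = 40 + 8*0 = 40 + 0 = 40)
((-4 + 6)*f(-5, 3 + 3) + u)*(-48) = ((-4 + 6)*40 + 6)*(-48) = (2*40 + 6)*(-48) = (80 + 6)*(-48) = 86*(-48) = -4128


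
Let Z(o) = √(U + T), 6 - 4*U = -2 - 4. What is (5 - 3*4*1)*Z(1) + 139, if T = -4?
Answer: 139 - 7*I ≈ 139.0 - 7.0*I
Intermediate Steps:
U = 3 (U = 3/2 - (-2 - 4)/4 = 3/2 - ¼*(-6) = 3/2 + 3/2 = 3)
Z(o) = I (Z(o) = √(3 - 4) = √(-1) = I)
(5 - 3*4*1)*Z(1) + 139 = (5 - 3*4*1)*I + 139 = (5 - 12*1)*I + 139 = (5 - 12)*I + 139 = -7*I + 139 = 139 - 7*I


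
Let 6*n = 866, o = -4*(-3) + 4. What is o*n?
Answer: 6928/3 ≈ 2309.3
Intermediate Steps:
o = 16 (o = 12 + 4 = 16)
n = 433/3 (n = (1/6)*866 = 433/3 ≈ 144.33)
o*n = 16*(433/3) = 6928/3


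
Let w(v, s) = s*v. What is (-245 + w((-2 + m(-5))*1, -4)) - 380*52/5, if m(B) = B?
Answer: -4169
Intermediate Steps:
(-245 + w((-2 + m(-5))*1, -4)) - 380*52/5 = (-245 - 4*(-2 - 5)) - 380*52/5 = (-245 - (-28)) - 76*52 = (-245 - 4*(-7)) - 380*52/5 = (-245 + 28) - 3952 = -217 - 3952 = -4169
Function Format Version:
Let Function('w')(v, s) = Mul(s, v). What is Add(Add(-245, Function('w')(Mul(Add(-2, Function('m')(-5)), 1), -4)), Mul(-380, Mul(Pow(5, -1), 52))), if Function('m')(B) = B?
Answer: -4169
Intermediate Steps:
Add(Add(-245, Function('w')(Mul(Add(-2, Function('m')(-5)), 1), -4)), Mul(-380, Mul(Pow(5, -1), 52))) = Add(Add(-245, Mul(-4, Mul(Add(-2, -5), 1))), Mul(-380, Mul(Pow(5, -1), 52))) = Add(Add(-245, Mul(-4, Mul(-7, 1))), Mul(-380, Mul(Rational(1, 5), 52))) = Add(Add(-245, Mul(-4, -7)), Mul(-380, Rational(52, 5))) = Add(Add(-245, 28), -3952) = Add(-217, -3952) = -4169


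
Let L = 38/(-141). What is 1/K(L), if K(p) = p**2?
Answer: 19881/1444 ≈ 13.768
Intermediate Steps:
L = -38/141 (L = 38*(-1/141) = -38/141 ≈ -0.26950)
1/K(L) = 1/((-38/141)**2) = 1/(1444/19881) = 19881/1444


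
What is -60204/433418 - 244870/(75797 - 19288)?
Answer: -54766566748/12246008881 ≈ -4.4722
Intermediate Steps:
-60204/433418 - 244870/(75797 - 19288) = -60204*1/433418 - 244870/56509 = -30102/216709 - 244870*1/56509 = -30102/216709 - 244870/56509 = -54766566748/12246008881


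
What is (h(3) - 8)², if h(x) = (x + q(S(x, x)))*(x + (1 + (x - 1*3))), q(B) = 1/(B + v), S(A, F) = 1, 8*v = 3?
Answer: 5776/121 ≈ 47.736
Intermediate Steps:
v = 3/8 (v = (⅛)*3 = 3/8 ≈ 0.37500)
q(B) = 1/(3/8 + B) (q(B) = 1/(B + 3/8) = 1/(3/8 + B))
h(x) = (-2 + 2*x)*(8/11 + x) (h(x) = (x + 8/(3 + 8*1))*(x + (1 + (x - 1*3))) = (x + 8/(3 + 8))*(x + (1 + (x - 3))) = (x + 8/11)*(x + (1 + (-3 + x))) = (x + 8*(1/11))*(x + (-2 + x)) = (x + 8/11)*(-2 + 2*x) = (8/11 + x)*(-2 + 2*x) = (-2 + 2*x)*(8/11 + x))
(h(3) - 8)² = ((-16/11 + 2*3² - 6/11*3) - 8)² = ((-16/11 + 2*9 - 18/11) - 8)² = ((-16/11 + 18 - 18/11) - 8)² = (164/11 - 8)² = (76/11)² = 5776/121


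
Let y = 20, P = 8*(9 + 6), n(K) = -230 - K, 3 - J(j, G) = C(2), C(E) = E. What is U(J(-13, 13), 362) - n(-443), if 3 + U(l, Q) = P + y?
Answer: -76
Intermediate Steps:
J(j, G) = 1 (J(j, G) = 3 - 1*2 = 3 - 2 = 1)
P = 120 (P = 8*15 = 120)
U(l, Q) = 137 (U(l, Q) = -3 + (120 + 20) = -3 + 140 = 137)
U(J(-13, 13), 362) - n(-443) = 137 - (-230 - 1*(-443)) = 137 - (-230 + 443) = 137 - 1*213 = 137 - 213 = -76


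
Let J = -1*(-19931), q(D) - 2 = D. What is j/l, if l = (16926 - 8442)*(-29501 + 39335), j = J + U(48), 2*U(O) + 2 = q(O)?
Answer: 19955/83431656 ≈ 0.00023918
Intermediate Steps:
q(D) = 2 + D
U(O) = O/2 (U(O) = -1 + (2 + O)/2 = -1 + (1 + O/2) = O/2)
J = 19931
j = 19955 (j = 19931 + (½)*48 = 19931 + 24 = 19955)
l = 83431656 (l = 8484*9834 = 83431656)
j/l = 19955/83431656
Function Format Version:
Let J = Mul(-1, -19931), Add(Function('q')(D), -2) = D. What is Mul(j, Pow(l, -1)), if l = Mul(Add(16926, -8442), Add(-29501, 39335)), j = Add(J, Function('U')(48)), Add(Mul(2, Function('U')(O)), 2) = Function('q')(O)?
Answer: Rational(19955, 83431656) ≈ 0.00023918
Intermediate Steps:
Function('q')(D) = Add(2, D)
Function('U')(O) = Mul(Rational(1, 2), O) (Function('U')(O) = Add(-1, Mul(Rational(1, 2), Add(2, O))) = Add(-1, Add(1, Mul(Rational(1, 2), O))) = Mul(Rational(1, 2), O))
J = 19931
j = 19955 (j = Add(19931, Mul(Rational(1, 2), 48)) = Add(19931, 24) = 19955)
l = 83431656 (l = Mul(8484, 9834) = 83431656)
Mul(j, Pow(l, -1)) = Mul(19955, Pow(83431656, -1)) = Mul(19955, Rational(1, 83431656)) = Rational(19955, 83431656)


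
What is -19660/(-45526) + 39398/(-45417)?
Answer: -450367564/1033827171 ≈ -0.43563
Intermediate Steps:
-19660/(-45526) + 39398/(-45417) = -19660*(-1/45526) + 39398*(-1/45417) = 9830/22763 - 39398/45417 = -450367564/1033827171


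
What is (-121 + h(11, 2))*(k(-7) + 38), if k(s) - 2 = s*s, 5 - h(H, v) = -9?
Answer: -9523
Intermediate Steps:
h(H, v) = 14 (h(H, v) = 5 - 1*(-9) = 5 + 9 = 14)
k(s) = 2 + s**2 (k(s) = 2 + s*s = 2 + s**2)
(-121 + h(11, 2))*(k(-7) + 38) = (-121 + 14)*((2 + (-7)**2) + 38) = -107*((2 + 49) + 38) = -107*(51 + 38) = -107*89 = -9523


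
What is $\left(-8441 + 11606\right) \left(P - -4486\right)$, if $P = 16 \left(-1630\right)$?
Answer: $-68345010$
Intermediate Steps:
$P = -26080$
$\left(-8441 + 11606\right) \left(P - -4486\right) = \left(-8441 + 11606\right) \left(-26080 - -4486\right) = 3165 \left(-26080 + \left(-7291 + 11777\right)\right) = 3165 \left(-26080 + 4486\right) = 3165 \left(-21594\right) = -68345010$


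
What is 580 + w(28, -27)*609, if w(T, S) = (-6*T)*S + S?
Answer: 2746561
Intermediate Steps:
w(T, S) = S - 6*S*T (w(T, S) = -6*S*T + S = S - 6*S*T)
580 + w(28, -27)*609 = 580 - 27*(1 - 6*28)*609 = 580 - 27*(1 - 168)*609 = 580 - 27*(-167)*609 = 580 + 4509*609 = 580 + 2745981 = 2746561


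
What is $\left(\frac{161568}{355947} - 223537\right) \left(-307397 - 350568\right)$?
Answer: $\frac{17450802794738005}{118649} \approx 1.4708 \cdot 10^{11}$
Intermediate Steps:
$\left(\frac{161568}{355947} - 223537\right) \left(-307397 - 350568\right) = \left(161568 \cdot \frac{1}{355947} - 223537\right) \left(-657965\right) = \left(\frac{53856}{118649} - 223537\right) \left(-657965\right) = \left(- \frac{26522387657}{118649}\right) \left(-657965\right) = \frac{17450802794738005}{118649}$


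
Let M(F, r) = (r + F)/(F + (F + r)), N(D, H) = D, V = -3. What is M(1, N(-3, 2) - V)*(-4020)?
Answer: -2010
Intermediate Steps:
M(F, r) = (F + r)/(r + 2*F)
M(1, N(-3, 2) - V)*(-4020) = ((1 + (-3 - 1*(-3)))/((-3 - 1*(-3)) + 2*1))*(-4020) = ((1 + (-3 + 3))/((-3 + 3) + 2))*(-4020) = ((1 + 0)/(0 + 2))*(-4020) = (1/2)*(-4020) = ((½)*1)*(-4020) = (½)*(-4020) = -2010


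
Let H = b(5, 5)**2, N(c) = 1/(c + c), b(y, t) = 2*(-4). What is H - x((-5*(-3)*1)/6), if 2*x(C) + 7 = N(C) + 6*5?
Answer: 262/5 ≈ 52.400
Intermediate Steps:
b(y, t) = -8
N(c) = 1/(2*c)
H = 64 (H = (-8)**2 = 64)
x(C) = 23/2 + 1/(4*C) (x(C) = -7/2 + (1/(2*C) + 6*5)/2 = -7/2 + (1/(2*C) + 30)/2 = -7/2 + (30 + 1/(2*C))/2 = -7/2 + (15 + 1/(4*C)) = 23/2 + 1/(4*C))
H - x((-5*(-3)*1)/6) = 64 - (1 + 46*((-5*(-3)*1)/6))/(4*((-5*(-3)*1)/6)) = 64 - (1 + 46*((15*1)*(1/6)))/(4*((15*1)*(1/6))) = 64 - (1 + 46*(15*(1/6)))/(4*(15*(1/6))) = 64 - (1 + 46*(5/2))/(4*5/2) = 64 - 2*(1 + 115)/(4*5) = 64 - 2*116/(4*5) = 64 - 1*58/5 = 64 - 58/5 = 262/5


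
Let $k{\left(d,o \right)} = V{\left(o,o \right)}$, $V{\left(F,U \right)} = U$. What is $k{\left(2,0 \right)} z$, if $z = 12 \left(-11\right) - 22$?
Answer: $0$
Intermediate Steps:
$k{\left(d,o \right)} = o$
$z = -154$ ($z = -132 - 22 = -154$)
$k{\left(2,0 \right)} z = 0 \left(-154\right) = 0$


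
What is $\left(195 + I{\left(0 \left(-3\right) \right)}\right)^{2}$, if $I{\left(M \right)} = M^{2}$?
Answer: $38025$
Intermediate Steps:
$\left(195 + I{\left(0 \left(-3\right) \right)}\right)^{2} = \left(195 + \left(0 \left(-3\right)\right)^{2}\right)^{2} = \left(195 + 0^{2}\right)^{2} = \left(195 + 0\right)^{2} = 195^{2} = 38025$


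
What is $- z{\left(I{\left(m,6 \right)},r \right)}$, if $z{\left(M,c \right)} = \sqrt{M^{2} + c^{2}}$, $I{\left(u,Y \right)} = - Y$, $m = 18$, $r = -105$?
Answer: $- 3 \sqrt{1229} \approx -105.17$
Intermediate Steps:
$- z{\left(I{\left(m,6 \right)},r \right)} = - \sqrt{\left(\left(-1\right) 6\right)^{2} + \left(-105\right)^{2}} = - \sqrt{\left(-6\right)^{2} + 11025} = - \sqrt{36 + 11025} = - \sqrt{11061} = - 3 \sqrt{1229}$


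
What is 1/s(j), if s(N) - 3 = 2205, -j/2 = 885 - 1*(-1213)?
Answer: 1/2208 ≈ 0.00045290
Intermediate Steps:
j = -4196 (j = -2*(885 - 1*(-1213)) = -2*(885 + 1213) = -2*2098 = -4196)
s(N) = 2208 (s(N) = 3 + 2205 = 2208)
1/s(j) = 1/2208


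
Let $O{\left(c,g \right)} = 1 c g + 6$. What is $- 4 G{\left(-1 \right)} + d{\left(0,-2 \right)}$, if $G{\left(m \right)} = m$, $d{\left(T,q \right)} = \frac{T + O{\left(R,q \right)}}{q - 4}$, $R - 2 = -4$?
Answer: $\frac{7}{3} \approx 2.3333$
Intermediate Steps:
$R = -2$ ($R = 2 - 4 = -2$)
$O{\left(c,g \right)} = 6 + c g$ ($O{\left(c,g \right)} = c g + 6 = 6 + c g$)
$d{\left(T,q \right)} = \frac{6 + T - 2 q}{-4 + q}$ ($d{\left(T,q \right)} = \frac{T - \left(-6 + 2 q\right)}{q - 4} = \frac{6 + T - 2 q}{-4 + q}$)
$- 4 G{\left(-1 \right)} + d{\left(0,-2 \right)} = \left(-4\right) \left(-1\right) + \frac{6 + 0 - -4}{-4 - 2} = 4 + \frac{6 + 0 + 4}{-6} = 4 - \frac{5}{3} = \frac{7}{3}$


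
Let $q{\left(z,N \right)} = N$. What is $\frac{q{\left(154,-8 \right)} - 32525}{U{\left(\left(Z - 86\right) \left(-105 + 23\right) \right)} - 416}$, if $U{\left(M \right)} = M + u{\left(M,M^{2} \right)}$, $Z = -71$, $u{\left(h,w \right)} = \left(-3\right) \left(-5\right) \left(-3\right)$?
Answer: $- \frac{32533}{12413} \approx -2.6209$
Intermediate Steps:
$u{\left(h,w \right)} = -45$ ($u{\left(h,w \right)} = 15 \left(-3\right) = -45$)
$U{\left(M \right)} = -45 + M$ ($U{\left(M \right)} = M - 45 = -45 + M$)
$\frac{q{\left(154,-8 \right)} - 32525}{U{\left(\left(Z - 86\right) \left(-105 + 23\right) \right)} - 416} = \frac{-8 - 32525}{\left(-45 + \left(-71 - 86\right) \left(-105 + 23\right)\right) - 416} = - \frac{32533}{\left(-45 - -12874\right) - 416} = - \frac{32533}{\left(-45 + 12874\right) - 416} = - \frac{32533}{12829 - 416} = - \frac{32533}{12413}$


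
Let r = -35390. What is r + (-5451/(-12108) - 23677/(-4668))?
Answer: -41665328537/1177503 ≈ -35385.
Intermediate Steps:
r + (-5451/(-12108) - 23677/(-4668)) = -35390 + (-5451/(-12108) - 23677/(-4668)) = -35390 + (-5451*(-1/12108) - 23677*(-1/4668)) = -35390 + (1817/4036 + 23677/4668) = -35390 + 6502633/1177503 = -41665328537/1177503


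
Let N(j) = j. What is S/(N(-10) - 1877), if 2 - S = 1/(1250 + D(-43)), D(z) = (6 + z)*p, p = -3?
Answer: -907/856069 ≈ -0.0010595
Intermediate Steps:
D(z) = -18 - 3*z (D(z) = (6 + z)*(-3) = -18 - 3*z)
S = 2721/1361 (S = 2 - 1/(1250 + (-18 - 3*(-43))) = 2 - 1/(1250 + (-18 + 129)) = 2 - 1/(1250 + 111) = 2 - 1/1361 = 2721/1361 ≈ 1.9993)
S/(N(-10) - 1877) = 2721/(1361*(-10 - 1877)) = (2721/1361)/(-1887) = (2721/1361)*(-1/1887) = -907/856069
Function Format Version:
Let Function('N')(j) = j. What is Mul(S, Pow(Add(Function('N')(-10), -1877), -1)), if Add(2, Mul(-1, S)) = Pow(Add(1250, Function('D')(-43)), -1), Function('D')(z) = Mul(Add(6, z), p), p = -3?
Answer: Rational(-907, 856069) ≈ -0.0010595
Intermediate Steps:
Function('D')(z) = Add(-18, Mul(-3, z)) (Function('D')(z) = Mul(Add(6, z), -3) = Add(-18, Mul(-3, z)))
S = Rational(2721, 1361) (S = Add(2, Mul(-1, Pow(Add(1250, Add(-18, Mul(-3, -43))), -1))) = Add(2, Mul(-1, Pow(Add(1250, Add(-18, 129)), -1))) = Add(2, Mul(-1, Pow(Add(1250, 111), -1))) = Add(2, Mul(-1, Pow(1361, -1))) = Add(2, Mul(-1, Rational(1, 1361))) = Add(2, Rational(-1, 1361)) = Rational(2721, 1361) ≈ 1.9993)
Mul(S, Pow(Add(Function('N')(-10), -1877), -1)) = Mul(Rational(2721, 1361), Pow(Add(-10, -1877), -1)) = Mul(Rational(2721, 1361), Pow(-1887, -1)) = Mul(Rational(2721, 1361), Rational(-1, 1887)) = Rational(-907, 856069)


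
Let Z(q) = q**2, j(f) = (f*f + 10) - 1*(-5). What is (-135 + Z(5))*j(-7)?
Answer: -7040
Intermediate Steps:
j(f) = 15 + f**2 (j(f) = (f**2 + 10) + 5 = (10 + f**2) + 5 = 15 + f**2)
(-135 + Z(5))*j(-7) = (-135 + 5**2)*(15 + (-7)**2) = (-135 + 25)*(15 + 49) = -110*64 = -7040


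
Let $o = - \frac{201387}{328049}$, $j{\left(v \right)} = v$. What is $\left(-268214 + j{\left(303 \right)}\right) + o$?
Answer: $- \frac{87888137026}{328049} \approx -2.6791 \cdot 10^{5}$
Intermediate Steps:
$o = - \frac{201387}{328049}$ ($o = \left(-201387\right) \frac{1}{328049} = - \frac{201387}{328049} \approx -0.61389$)
$\left(-268214 + j{\left(303 \right)}\right) + o = \left(-268214 + 303\right) - \frac{201387}{328049} = -267911 - \frac{201387}{328049} = - \frac{87888137026}{328049}$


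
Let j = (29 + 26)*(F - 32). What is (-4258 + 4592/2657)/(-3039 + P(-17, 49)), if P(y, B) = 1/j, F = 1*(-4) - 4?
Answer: 24879610800/17764173257 ≈ 1.4005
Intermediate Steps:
F = -8 (F = -4 - 4 = -8)
j = -2200 (j = (29 + 26)*(-8 - 32) = 55*(-40) = -2200)
P(y, B) = -1/2200 (P(y, B) = 1/(-2200) = -1/2200)
(-4258 + 4592/2657)/(-3039 + P(-17, 49)) = (-4258 + 4592/2657)/(-3039 - 1/2200) = (-4258 + 4592*(1/2657))/(-6685801/2200) = (-4258 + 4592/2657)*(-2200/6685801) = -11308914/2657*(-2200/6685801) = 24879610800/17764173257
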